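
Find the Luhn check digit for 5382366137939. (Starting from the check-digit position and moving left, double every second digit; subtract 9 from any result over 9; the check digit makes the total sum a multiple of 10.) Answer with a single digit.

7

Partial digits right→left: 9 3 9 7 3 1 6 6 3 2 8 3 5
Double every second digit counting from the check-digit position (so the 1st, 3rd, 5th, ... of the partial from the right).
  doubled (with −9 where >9): 9 9 6 3 6 7 1 → sum 41
  kept as-is: 3 7 1 6 2 3 → sum 22
Total = 41 + 22 = 63.
Check digit = (10 − (63 mod 10)) mod 10 = 7.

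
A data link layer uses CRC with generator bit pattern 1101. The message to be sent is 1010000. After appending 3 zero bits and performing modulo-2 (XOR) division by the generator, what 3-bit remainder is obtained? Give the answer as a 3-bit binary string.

Append 3 zeros: 1010000000. Divide by 1101 (XOR where the leading bit is 1):
  pos 0: 1010 XOR 1101 = 0111
  pos 1: 1110 XOR 1101 = 0011
  pos 3: 1100 XOR 1101 = 0001
  pos 6: 1000 XOR 1101 = 0101
Remainder (last 3 bits) = 101. This is the CRC / FCS.

101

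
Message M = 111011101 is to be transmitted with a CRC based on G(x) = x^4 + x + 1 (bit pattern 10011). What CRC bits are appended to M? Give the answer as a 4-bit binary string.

0111

Append 4 zeros: 1110111010000. Divide by 10011 (XOR where the leading bit is 1):
  pos 0: 11101 XOR 10011 = 01110
  pos 1: 11101 XOR 10011 = 01110
  pos 2: 11101 XOR 10011 = 01110
  pos 3: 11100 XOR 10011 = 01111
  pos 4: 11111 XOR 10011 = 01100
  pos 5: 11000 XOR 10011 = 01011
  pos 6: 10110 XOR 10011 = 00101
  pos 8: 10100 XOR 10011 = 00111
Remainder (last 4 bits) = 0111. This is the CRC / FCS.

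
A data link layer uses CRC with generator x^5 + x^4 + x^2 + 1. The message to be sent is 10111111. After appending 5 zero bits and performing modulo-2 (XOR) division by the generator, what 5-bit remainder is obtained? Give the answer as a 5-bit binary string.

Append 5 zeros: 1011111100000. Divide by 110101 (XOR where the leading bit is 1):
  pos 0: 101111 XOR 110101 = 011010
  pos 1: 110101 XOR 110101 = 000000
  pos 7: 100000 XOR 110101 = 010101
Remainder (last 5 bits) = 10101. This is the CRC / FCS.

10101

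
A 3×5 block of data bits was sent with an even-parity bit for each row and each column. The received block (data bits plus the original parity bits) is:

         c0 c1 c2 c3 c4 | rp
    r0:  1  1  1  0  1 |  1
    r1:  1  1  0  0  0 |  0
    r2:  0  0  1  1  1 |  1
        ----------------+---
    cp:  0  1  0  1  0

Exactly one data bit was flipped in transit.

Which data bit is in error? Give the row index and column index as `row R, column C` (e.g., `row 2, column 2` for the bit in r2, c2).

Recompute each row's even parity and compare to rp:
  r0: data parity 0, sent rp 1 → mismatch
  r1: data parity 0, sent rp 0 → ok
  r2: data parity 1, sent rp 1 → ok
Recompute each column's even parity and compare to cp:
  c0: data parity 0, sent cp 0 → ok
  c1: data parity 0, sent cp 1 → mismatch
  c2: data parity 0, sent cp 0 → ok
  c3: data parity 1, sent cp 1 → ok
  c4: data parity 0, sent cp 0 → ok
Exactly one row (r0) and one column (c1) fail → the flipped bit is at their intersection.

row 0, column 1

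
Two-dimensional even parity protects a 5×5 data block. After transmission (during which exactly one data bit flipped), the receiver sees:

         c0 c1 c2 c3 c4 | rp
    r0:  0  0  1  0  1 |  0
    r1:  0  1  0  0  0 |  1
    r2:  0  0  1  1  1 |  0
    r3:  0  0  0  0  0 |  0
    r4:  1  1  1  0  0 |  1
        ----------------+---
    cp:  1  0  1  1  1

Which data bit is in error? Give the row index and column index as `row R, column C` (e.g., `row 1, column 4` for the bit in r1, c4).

Recompute each row's even parity and compare to rp:
  r0: data parity 0, sent rp 0 → ok
  r1: data parity 1, sent rp 1 → ok
  r2: data parity 1, sent rp 0 → mismatch
  r3: data parity 0, sent rp 0 → ok
  r4: data parity 1, sent rp 1 → ok
Recompute each column's even parity and compare to cp:
  c0: data parity 1, sent cp 1 → ok
  c1: data parity 0, sent cp 0 → ok
  c2: data parity 1, sent cp 1 → ok
  c3: data parity 1, sent cp 1 → ok
  c4: data parity 0, sent cp 1 → mismatch
Exactly one row (r2) and one column (c4) fail → the flipped bit is at their intersection.

row 2, column 4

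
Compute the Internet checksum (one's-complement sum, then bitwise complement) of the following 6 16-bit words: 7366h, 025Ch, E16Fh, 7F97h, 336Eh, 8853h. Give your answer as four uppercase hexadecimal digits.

One's-complement addition (fold any carry out of bit 15 back into bit 0):
  0x7366 + 0x025C = 0x075C2
  0x75C2 + 0xE16F = 0x15731 → wrap carry → 0x5732
  0x5732 + 0x7F97 = 0x0D6C9
  0xD6C9 + 0x336E = 0x10A37 → wrap carry → 0x0A38
  0x0A38 + 0x8853 = 0x0928B
One's-complement sum = 0x928B.
Checksum = ~0x928B & 0xFFFF = 0x6D74.

6D74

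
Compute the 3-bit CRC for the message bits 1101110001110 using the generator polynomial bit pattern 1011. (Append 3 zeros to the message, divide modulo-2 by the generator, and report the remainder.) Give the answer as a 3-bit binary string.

101

Append 3 zeros: 1101110001110000. Divide by 1011 (XOR where the leading bit is 1):
  pos 0: 1101 XOR 1011 = 0110
  pos 1: 1101 XOR 1011 = 0110
  pos 2: 1101 XOR 1011 = 0110
  pos 3: 1100 XOR 1011 = 0111
  pos 4: 1110 XOR 1011 = 0101
  pos 5: 1010 XOR 1011 = 0001
  pos 8: 1111 XOR 1011 = 0100
  pos 9: 1000 XOR 1011 = 0011
  pos 11: 1100 XOR 1011 = 0111
  pos 12: 1110 XOR 1011 = 0101
Remainder (last 3 bits) = 101. This is the CRC / FCS.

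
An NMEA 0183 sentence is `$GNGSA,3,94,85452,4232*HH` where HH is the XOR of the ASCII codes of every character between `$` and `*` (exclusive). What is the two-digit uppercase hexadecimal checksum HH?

XOR the ASCII codes of the payload characters:
  'G' = 0x47 → acc = 0x47
  'N' = 0x4E → acc = 0x09
  'G' = 0x47 → acc = 0x4E
  'S' = 0x53 → acc = 0x1D
  'A' = 0x41 → acc = 0x5C
  ',' = 0x2C → acc = 0x70
  '3' = 0x33 → acc = 0x43
  ',' = 0x2C → acc = 0x6F
  '9' = 0x39 → acc = 0x56
  '4' = 0x34 → acc = 0x62
  ',' = 0x2C → acc = 0x4E
  '8' = 0x38 → acc = 0x76
  '5' = 0x35 → acc = 0x43
  '4' = 0x34 → acc = 0x77
  '5' = 0x35 → acc = 0x42
  '2' = 0x32 → acc = 0x70
  ',' = 0x2C → acc = 0x5C
  '4' = 0x34 → acc = 0x68
  '2' = 0x32 → acc = 0x5A
  '3' = 0x33 → acc = 0x69
  '2' = 0x32 → acc = 0x5B
Checksum = 0x5B.

5B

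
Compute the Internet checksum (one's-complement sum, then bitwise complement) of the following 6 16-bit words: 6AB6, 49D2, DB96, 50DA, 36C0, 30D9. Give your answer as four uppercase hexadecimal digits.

One's-complement addition (fold any carry out of bit 15 back into bit 0):
  0x6AB6 + 0x49D2 = 0x0B488
  0xB488 + 0xDB96 = 0x1901E → wrap carry → 0x901F
  0x901F + 0x50DA = 0x0E0F9
  0xE0F9 + 0x36C0 = 0x117B9 → wrap carry → 0x17BA
  0x17BA + 0x30D9 = 0x04893
One's-complement sum = 0x4893.
Checksum = ~0x4893 & 0xFFFF = 0xB76C.

B76C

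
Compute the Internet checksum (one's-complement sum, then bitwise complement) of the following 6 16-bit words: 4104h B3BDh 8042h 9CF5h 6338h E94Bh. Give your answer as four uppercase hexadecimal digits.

One's-complement addition (fold any carry out of bit 15 back into bit 0):
  0x4104 + 0xB3BD = 0x0F4C1
  0xF4C1 + 0x8042 = 0x17503 → wrap carry → 0x7504
  0x7504 + 0x9CF5 = 0x111F9 → wrap carry → 0x11FA
  0x11FA + 0x6338 = 0x07532
  0x7532 + 0xE94B = 0x15E7D → wrap carry → 0x5E7E
One's-complement sum = 0x5E7E.
Checksum = ~0x5E7E & 0xFFFF = 0xA181.

A181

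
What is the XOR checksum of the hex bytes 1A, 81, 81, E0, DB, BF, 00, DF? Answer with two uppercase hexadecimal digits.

41

XOR the bytes together:
  start with 0x1A
  0x1A ⊕ 0x81 = 0x9B
  0x9B ⊕ 0x81 = 0x1A
  0x1A ⊕ 0xE0 = 0xFA
  0xFA ⊕ 0xDB = 0x21
  0x21 ⊕ 0xBF = 0x9E
  0x9E ⊕ 0x00 = 0x9E
  0x9E ⊕ 0xDF = 0x41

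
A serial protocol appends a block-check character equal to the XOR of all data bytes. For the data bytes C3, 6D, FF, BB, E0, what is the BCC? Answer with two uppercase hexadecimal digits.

0A

XOR the bytes together:
  start with 0xC3
  0xC3 ⊕ 0x6D = 0xAE
  0xAE ⊕ 0xFF = 0x51
  0x51 ⊕ 0xBB = 0xEA
  0xEA ⊕ 0xE0 = 0x0A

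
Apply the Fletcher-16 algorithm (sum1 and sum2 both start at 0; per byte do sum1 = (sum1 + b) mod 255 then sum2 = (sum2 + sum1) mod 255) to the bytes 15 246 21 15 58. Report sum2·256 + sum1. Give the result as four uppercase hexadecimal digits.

BE64

Running sums (mod 255):
  after byte 0 (15): sum1=15, sum2=15
  after byte 1 (246): sum1=6, sum2=21
  after byte 2 (21): sum1=27, sum2=48
  after byte 3 (15): sum1=42, sum2=90
  after byte 4 (58): sum1=100, sum2=190
Checksum = sum2·256 + sum1 = 190·256 + 100 = 48740 = 0xBE64.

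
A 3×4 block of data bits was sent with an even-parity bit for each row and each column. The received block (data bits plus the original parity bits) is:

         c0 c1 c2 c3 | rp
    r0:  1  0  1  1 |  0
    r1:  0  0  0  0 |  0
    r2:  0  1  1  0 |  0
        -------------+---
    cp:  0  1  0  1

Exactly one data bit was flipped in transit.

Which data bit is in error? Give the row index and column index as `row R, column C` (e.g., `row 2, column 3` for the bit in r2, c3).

row 0, column 0

Recompute each row's even parity and compare to rp:
  r0: data parity 1, sent rp 0 → mismatch
  r1: data parity 0, sent rp 0 → ok
  r2: data parity 0, sent rp 0 → ok
Recompute each column's even parity and compare to cp:
  c0: data parity 1, sent cp 0 → mismatch
  c1: data parity 1, sent cp 1 → ok
  c2: data parity 0, sent cp 0 → ok
  c3: data parity 1, sent cp 1 → ok
Exactly one row (r0) and one column (c0) fail → the flipped bit is at their intersection.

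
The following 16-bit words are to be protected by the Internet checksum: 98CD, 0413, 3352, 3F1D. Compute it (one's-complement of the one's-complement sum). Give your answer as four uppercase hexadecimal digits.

F0AF

One's-complement addition (fold any carry out of bit 15 back into bit 0):
  0x98CD + 0x0413 = 0x09CE0
  0x9CE0 + 0x3352 = 0x0D032
  0xD032 + 0x3F1D = 0x10F4F → wrap carry → 0x0F50
One's-complement sum = 0x0F50.
Checksum = ~0x0F50 & 0xFFFF = 0xF0AF.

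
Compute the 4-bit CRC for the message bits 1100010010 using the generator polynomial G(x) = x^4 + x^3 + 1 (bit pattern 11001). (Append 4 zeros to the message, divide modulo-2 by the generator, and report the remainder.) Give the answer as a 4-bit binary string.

Append 4 zeros: 11000100100000. Divide by 11001 (XOR where the leading bit is 1):
  pos 0: 11000 XOR 11001 = 00001
  pos 4: 11001 XOR 11001 = 00000
Remainder (last 4 bits) = 0000. This is the CRC / FCS.

0000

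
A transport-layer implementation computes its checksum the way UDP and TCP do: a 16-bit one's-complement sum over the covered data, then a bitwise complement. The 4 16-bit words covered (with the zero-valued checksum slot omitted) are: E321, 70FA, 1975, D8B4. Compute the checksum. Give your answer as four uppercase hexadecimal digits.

B9B9

One's-complement addition (fold any carry out of bit 15 back into bit 0):
  0xE321 + 0x70FA = 0x1541B → wrap carry → 0x541C
  0x541C + 0x1975 = 0x06D91
  0x6D91 + 0xD8B4 = 0x14645 → wrap carry → 0x4646
One's-complement sum = 0x4646.
Checksum = ~0x4646 & 0xFFFF = 0xB9B9.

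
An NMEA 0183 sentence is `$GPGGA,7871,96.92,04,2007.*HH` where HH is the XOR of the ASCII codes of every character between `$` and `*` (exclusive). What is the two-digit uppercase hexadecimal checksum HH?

5A

XOR the ASCII codes of the payload characters:
  'G' = 0x47 → acc = 0x47
  'P' = 0x50 → acc = 0x17
  'G' = 0x47 → acc = 0x50
  'G' = 0x47 → acc = 0x17
  'A' = 0x41 → acc = 0x56
  ',' = 0x2C → acc = 0x7A
  '7' = 0x37 → acc = 0x4D
  '8' = 0x38 → acc = 0x75
  '7' = 0x37 → acc = 0x42
  '1' = 0x31 → acc = 0x73
  ',' = 0x2C → acc = 0x5F
  '9' = 0x39 → acc = 0x66
  '6' = 0x36 → acc = 0x50
  '.' = 0x2E → acc = 0x7E
  '9' = 0x39 → acc = 0x47
  '2' = 0x32 → acc = 0x75
  ',' = 0x2C → acc = 0x59
  '0' = 0x30 → acc = 0x69
  '4' = 0x34 → acc = 0x5D
  ',' = 0x2C → acc = 0x71
  '2' = 0x32 → acc = 0x43
  '0' = 0x30 → acc = 0x73
  '0' = 0x30 → acc = 0x43
  '7' = 0x37 → acc = 0x74
  '.' = 0x2E → acc = 0x5A
Checksum = 0x5A.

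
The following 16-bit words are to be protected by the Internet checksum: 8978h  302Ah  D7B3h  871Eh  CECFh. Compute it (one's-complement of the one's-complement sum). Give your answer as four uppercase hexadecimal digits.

One's-complement addition (fold any carry out of bit 15 back into bit 0):
  0x8978 + 0x302A = 0x0B9A2
  0xB9A2 + 0xD7B3 = 0x19155 → wrap carry → 0x9156
  0x9156 + 0x871E = 0x11874 → wrap carry → 0x1875
  0x1875 + 0xCECF = 0x0E744
One's-complement sum = 0xE744.
Checksum = ~0xE744 & 0xFFFF = 0x18BB.

18BB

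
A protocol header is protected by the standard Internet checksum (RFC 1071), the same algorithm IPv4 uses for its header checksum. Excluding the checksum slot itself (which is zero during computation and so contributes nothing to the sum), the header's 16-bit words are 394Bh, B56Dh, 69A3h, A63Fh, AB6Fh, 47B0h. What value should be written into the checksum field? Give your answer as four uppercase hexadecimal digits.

One's-complement addition (fold any carry out of bit 15 back into bit 0):
  0x394B + 0xB56D = 0x0EEB8
  0xEEB8 + 0x69A3 = 0x1585B → wrap carry → 0x585C
  0x585C + 0xA63F = 0x0FE9B
  0xFE9B + 0xAB6F = 0x1AA0A → wrap carry → 0xAA0B
  0xAA0B + 0x47B0 = 0x0F1BB
One's-complement sum = 0xF1BB.
Checksum = ~0xF1BB & 0xFFFF = 0x0E44.

0E44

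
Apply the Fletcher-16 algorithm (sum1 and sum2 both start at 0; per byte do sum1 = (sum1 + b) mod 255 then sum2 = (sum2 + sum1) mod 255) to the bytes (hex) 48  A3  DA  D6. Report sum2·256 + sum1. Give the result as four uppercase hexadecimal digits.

Running sums (mod 255):
  after byte 0 (48): sum1=72, sum2=72
  after byte 1 (A3): sum1=235, sum2=52
  after byte 2 (DA): sum1=198, sum2=250
  after byte 3 (D6): sum1=157, sum2=152
Checksum = sum2·256 + sum1 = 152·256 + 157 = 39069 = 0x989D.

989D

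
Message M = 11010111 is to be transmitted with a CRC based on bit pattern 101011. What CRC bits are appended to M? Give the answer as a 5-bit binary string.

Append 5 zeros: 1101011100000. Divide by 101011 (XOR where the leading bit is 1):
  pos 0: 110101 XOR 101011 = 011110
  pos 1: 111101 XOR 101011 = 010110
  pos 2: 101101 XOR 101011 = 000110
  pos 5: 110000 XOR 101011 = 011011
  pos 6: 110110 XOR 101011 = 011101
  pos 7: 111010 XOR 101011 = 010001
Remainder (last 5 bits) = 10001. This is the CRC / FCS.

10001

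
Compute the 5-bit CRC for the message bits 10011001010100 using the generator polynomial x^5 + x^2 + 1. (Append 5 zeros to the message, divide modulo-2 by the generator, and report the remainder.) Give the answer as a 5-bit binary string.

Append 5 zeros: 1001100101010000000. Divide by 100101 (XOR where the leading bit is 1):
  pos 0: 100110 XOR 100101 = 000011
  pos 4: 110101 XOR 100101 = 010000
  pos 5: 100000 XOR 100101 = 000101
  pos 8: 101100 XOR 100101 = 001001
  pos 10: 100100 XOR 100101 = 000001
Remainder (last 5 bits) = 01000. This is the CRC / FCS.

01000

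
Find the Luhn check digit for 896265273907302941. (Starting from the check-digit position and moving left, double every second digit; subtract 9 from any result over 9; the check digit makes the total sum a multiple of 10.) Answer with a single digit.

Partial digits right→left: 1 4 9 2 0 3 7 0 9 3 7 2 5 6 2 6 9 8
Double every second digit counting from the check-digit position (so the 1st, 3rd, 5th, ... of the partial from the right).
  doubled (with −9 where >9): 2 9 0 5 9 5 1 4 9 → sum 44
  kept as-is: 4 2 3 0 3 2 6 6 8 → sum 34
Total = 44 + 34 = 78.
Check digit = (10 − (78 mod 10)) mod 10 = 2.

2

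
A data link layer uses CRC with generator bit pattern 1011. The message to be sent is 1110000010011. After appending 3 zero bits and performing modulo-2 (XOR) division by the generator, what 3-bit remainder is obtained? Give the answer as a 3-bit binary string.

010

Append 3 zeros: 1110000010011000. Divide by 1011 (XOR where the leading bit is 1):
  pos 0: 1110 XOR 1011 = 0101
  pos 1: 1010 XOR 1011 = 0001
  pos 4: 1000 XOR 1011 = 0011
  pos 6: 1110 XOR 1011 = 0101
  pos 7: 1010 XOR 1011 = 0001
  pos 10: 1110 XOR 1011 = 0101
  pos 11: 1010 XOR 1011 = 0001
Remainder (last 3 bits) = 010. This is the CRC / FCS.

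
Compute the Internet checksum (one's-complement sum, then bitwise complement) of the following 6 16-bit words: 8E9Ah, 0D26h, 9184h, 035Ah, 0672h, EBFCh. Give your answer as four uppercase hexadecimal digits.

DCF1

One's-complement addition (fold any carry out of bit 15 back into bit 0):
  0x8E9A + 0x0D26 = 0x09BC0
  0x9BC0 + 0x9184 = 0x12D44 → wrap carry → 0x2D45
  0x2D45 + 0x035A = 0x0309F
  0x309F + 0x0672 = 0x03711
  0x3711 + 0xEBFC = 0x1230D → wrap carry → 0x230E
One's-complement sum = 0x230E.
Checksum = ~0x230E & 0xFFFF = 0xDCF1.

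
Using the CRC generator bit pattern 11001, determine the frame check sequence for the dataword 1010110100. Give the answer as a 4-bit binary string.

Append 4 zeros: 10101101000000. Divide by 11001 (XOR where the leading bit is 1):
  pos 0: 10101 XOR 11001 = 01100
  pos 1: 11001 XOR 11001 = 00000
  pos 7: 10000 XOR 11001 = 01001
  pos 8: 10010 XOR 11001 = 01011
  pos 9: 10110 XOR 11001 = 01111
Remainder (last 4 bits) = 1111. This is the CRC / FCS.

1111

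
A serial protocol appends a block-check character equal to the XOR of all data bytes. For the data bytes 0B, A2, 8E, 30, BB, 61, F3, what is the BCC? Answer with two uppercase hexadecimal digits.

3E

XOR the bytes together:
  start with 0x0B
  0x0B ⊕ 0xA2 = 0xA9
  0xA9 ⊕ 0x8E = 0x27
  0x27 ⊕ 0x30 = 0x17
  0x17 ⊕ 0xBB = 0xAC
  0xAC ⊕ 0x61 = 0xCD
  0xCD ⊕ 0xF3 = 0x3E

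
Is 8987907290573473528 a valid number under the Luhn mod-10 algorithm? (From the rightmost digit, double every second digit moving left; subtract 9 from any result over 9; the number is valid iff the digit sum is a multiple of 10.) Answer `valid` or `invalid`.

From the right, keep odd positions and double even positions (subtract 9 from any doubled value over 9):
  doubled (positions 2,4,...): 4 6 8 5 0 4 0 5 9 → sum 41
  kept (positions 1,3,...): 8 5 7 3 5 9 7 9 8 8 → sum 69
Total = 110.
110 mod 10 = 0, so the number is valid.

valid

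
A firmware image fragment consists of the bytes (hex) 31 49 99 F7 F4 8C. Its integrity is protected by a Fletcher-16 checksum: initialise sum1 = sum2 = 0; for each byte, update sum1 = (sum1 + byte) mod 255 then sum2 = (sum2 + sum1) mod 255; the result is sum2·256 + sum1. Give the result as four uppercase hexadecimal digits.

5A8D

Running sums (mod 255):
  after byte 0 (31): sum1=49, sum2=49
  after byte 1 (49): sum1=122, sum2=171
  after byte 2 (99): sum1=20, sum2=191
  after byte 3 (F7): sum1=12, sum2=203
  after byte 4 (F4): sum1=1, sum2=204
  after byte 5 (8C): sum1=141, sum2=90
Checksum = sum2·256 + sum1 = 90·256 + 141 = 23181 = 0x5A8D.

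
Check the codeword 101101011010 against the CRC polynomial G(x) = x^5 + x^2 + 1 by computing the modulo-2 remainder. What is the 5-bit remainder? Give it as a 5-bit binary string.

00000

Modulo-2 division of 101101011010 by 100101:
  pos 0: 101101 XOR 100101 = 001000
  pos 2: 100001 XOR 100101 = 000100
  pos 5: 100101 XOR 100101 = 000000
Remainder = 00000 (zero — the frame passes the CRC check).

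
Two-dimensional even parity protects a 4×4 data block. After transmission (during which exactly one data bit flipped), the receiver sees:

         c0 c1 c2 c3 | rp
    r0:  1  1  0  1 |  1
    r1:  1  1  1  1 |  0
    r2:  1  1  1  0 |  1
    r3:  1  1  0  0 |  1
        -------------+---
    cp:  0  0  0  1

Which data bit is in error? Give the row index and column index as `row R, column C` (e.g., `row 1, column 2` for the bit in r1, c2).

Recompute each row's even parity and compare to rp:
  r0: data parity 1, sent rp 1 → ok
  r1: data parity 0, sent rp 0 → ok
  r2: data parity 1, sent rp 1 → ok
  r3: data parity 0, sent rp 1 → mismatch
Recompute each column's even parity and compare to cp:
  c0: data parity 0, sent cp 0 → ok
  c1: data parity 0, sent cp 0 → ok
  c2: data parity 0, sent cp 0 → ok
  c3: data parity 0, sent cp 1 → mismatch
Exactly one row (r3) and one column (c3) fail → the flipped bit is at their intersection.

row 3, column 3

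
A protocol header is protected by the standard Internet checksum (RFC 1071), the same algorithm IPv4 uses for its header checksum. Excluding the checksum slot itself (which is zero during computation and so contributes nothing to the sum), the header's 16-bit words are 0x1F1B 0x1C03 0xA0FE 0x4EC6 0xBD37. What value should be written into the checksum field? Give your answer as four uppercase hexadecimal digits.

One's-complement addition (fold any carry out of bit 15 back into bit 0):
  0x1F1B + 0x1C03 = 0x03B1E
  0x3B1E + 0xA0FE = 0x0DC1C
  0xDC1C + 0x4EC6 = 0x12AE2 → wrap carry → 0x2AE3
  0x2AE3 + 0xBD37 = 0x0E81A
One's-complement sum = 0xE81A.
Checksum = ~0xE81A & 0xFFFF = 0x17E5.

17E5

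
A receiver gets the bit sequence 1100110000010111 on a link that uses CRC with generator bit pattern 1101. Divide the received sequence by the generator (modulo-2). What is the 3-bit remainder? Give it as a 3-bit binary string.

001

Modulo-2 division of 1100110000010111 by 1101:
  pos 0: 1100 XOR 1101 = 0001
  pos 3: 1110 XOR 1101 = 0011
  pos 5: 1100 XOR 1101 = 0001
  pos 8: 1001 XOR 1101 = 0100
  pos 9: 1000 XOR 1101 = 0101
  pos 10: 1011 XOR 1101 = 0110
  pos 11: 1101 XOR 1101 = 0000
Remainder = 001 (nonzero — an error is detected).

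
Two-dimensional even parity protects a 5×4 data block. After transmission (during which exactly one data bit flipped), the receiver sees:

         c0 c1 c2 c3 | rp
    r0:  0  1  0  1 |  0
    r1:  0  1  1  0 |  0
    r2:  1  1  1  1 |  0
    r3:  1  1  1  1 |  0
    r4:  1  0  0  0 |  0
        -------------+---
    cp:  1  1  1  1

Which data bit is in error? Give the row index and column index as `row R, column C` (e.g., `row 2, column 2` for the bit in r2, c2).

Recompute each row's even parity and compare to rp:
  r0: data parity 0, sent rp 0 → ok
  r1: data parity 0, sent rp 0 → ok
  r2: data parity 0, sent rp 0 → ok
  r3: data parity 0, sent rp 0 → ok
  r4: data parity 1, sent rp 0 → mismatch
Recompute each column's even parity and compare to cp:
  c0: data parity 1, sent cp 1 → ok
  c1: data parity 0, sent cp 1 → mismatch
  c2: data parity 1, sent cp 1 → ok
  c3: data parity 1, sent cp 1 → ok
Exactly one row (r4) and one column (c1) fail → the flipped bit is at their intersection.

row 4, column 1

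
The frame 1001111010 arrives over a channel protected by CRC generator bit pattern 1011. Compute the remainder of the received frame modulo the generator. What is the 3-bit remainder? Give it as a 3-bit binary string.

Modulo-2 division of 1001111010 by 1011:
  pos 0: 1001 XOR 1011 = 0010
  pos 2: 1011 XOR 1011 = 0000
  pos 6: 1010 XOR 1011 = 0001
Remainder = 001 (nonzero — an error is detected).

001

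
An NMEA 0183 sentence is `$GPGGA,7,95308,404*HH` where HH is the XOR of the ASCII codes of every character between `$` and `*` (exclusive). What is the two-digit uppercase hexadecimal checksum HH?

XOR the ASCII codes of the payload characters:
  'G' = 0x47 → acc = 0x47
  'P' = 0x50 → acc = 0x17
  'G' = 0x47 → acc = 0x50
  'G' = 0x47 → acc = 0x17
  'A' = 0x41 → acc = 0x56
  ',' = 0x2C → acc = 0x7A
  '7' = 0x37 → acc = 0x4D
  ',' = 0x2C → acc = 0x61
  '9' = 0x39 → acc = 0x58
  '5' = 0x35 → acc = 0x6D
  '3' = 0x33 → acc = 0x5E
  '0' = 0x30 → acc = 0x6E
  '8' = 0x38 → acc = 0x56
  ',' = 0x2C → acc = 0x7A
  '4' = 0x34 → acc = 0x4E
  '0' = 0x30 → acc = 0x7E
  '4' = 0x34 → acc = 0x4A
Checksum = 0x4A.

4A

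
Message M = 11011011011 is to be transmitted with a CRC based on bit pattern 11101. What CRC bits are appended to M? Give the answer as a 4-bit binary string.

Append 4 zeros: 110110110110000. Divide by 11101 (XOR where the leading bit is 1):
  pos 0: 11011 XOR 11101 = 00110
  pos 2: 11001 XOR 11101 = 00100
  pos 4: 10010 XOR 11101 = 01111
  pos 5: 11111 XOR 11101 = 00010
  pos 8: 10100 XOR 11101 = 01001
  pos 9: 10010 XOR 11101 = 01111
  pos 10: 11110 XOR 11101 = 00011
Remainder (last 4 bits) = 0011. This is the CRC / FCS.

0011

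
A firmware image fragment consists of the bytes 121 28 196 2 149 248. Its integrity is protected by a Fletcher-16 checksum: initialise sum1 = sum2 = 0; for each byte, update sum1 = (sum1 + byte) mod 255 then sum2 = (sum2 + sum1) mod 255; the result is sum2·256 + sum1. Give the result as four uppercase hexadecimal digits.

A2EA

Running sums (mod 255):
  after byte 0 (121): sum1=121, sum2=121
  after byte 1 (28): sum1=149, sum2=15
  after byte 2 (196): sum1=90, sum2=105
  after byte 3 (2): sum1=92, sum2=197
  after byte 4 (149): sum1=241, sum2=183
  after byte 5 (248): sum1=234, sum2=162
Checksum = sum2·256 + sum1 = 162·256 + 234 = 41706 = 0xA2EA.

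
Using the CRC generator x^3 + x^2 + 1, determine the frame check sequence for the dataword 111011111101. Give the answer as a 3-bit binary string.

110

Append 3 zeros: 111011111101000. Divide by 1101 (XOR where the leading bit is 1):
  pos 0: 1110 XOR 1101 = 0011
  pos 2: 1111 XOR 1101 = 0010
  pos 4: 1011 XOR 1101 = 0110
  pos 5: 1101 XOR 1101 = 0000
  pos 9: 1010 XOR 1101 = 0111
  pos 10: 1110 XOR 1101 = 0011
Remainder (last 3 bits) = 110. This is the CRC / FCS.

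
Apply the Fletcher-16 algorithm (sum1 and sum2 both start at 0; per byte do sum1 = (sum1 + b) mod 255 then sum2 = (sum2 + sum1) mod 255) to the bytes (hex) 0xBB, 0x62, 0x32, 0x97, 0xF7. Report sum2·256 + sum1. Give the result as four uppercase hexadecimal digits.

Running sums (mod 255):
  after byte 0 (0xBB): sum1=187, sum2=187
  after byte 1 (0x62): sum1=30, sum2=217
  after byte 2 (0x32): sum1=80, sum2=42
  after byte 3 (0x97): sum1=231, sum2=18
  after byte 4 (0xF7): sum1=223, sum2=241
Checksum = sum2·256 + sum1 = 241·256 + 223 = 61919 = 0xF1DF.

F1DF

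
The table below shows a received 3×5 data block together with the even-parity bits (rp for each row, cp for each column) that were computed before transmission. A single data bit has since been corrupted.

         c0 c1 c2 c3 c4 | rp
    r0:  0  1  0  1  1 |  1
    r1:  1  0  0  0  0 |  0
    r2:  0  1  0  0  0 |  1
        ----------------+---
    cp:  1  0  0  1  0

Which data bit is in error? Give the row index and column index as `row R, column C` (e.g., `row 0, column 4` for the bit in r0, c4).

Recompute each row's even parity and compare to rp:
  r0: data parity 1, sent rp 1 → ok
  r1: data parity 1, sent rp 0 → mismatch
  r2: data parity 1, sent rp 1 → ok
Recompute each column's even parity and compare to cp:
  c0: data parity 1, sent cp 1 → ok
  c1: data parity 0, sent cp 0 → ok
  c2: data parity 0, sent cp 0 → ok
  c3: data parity 1, sent cp 1 → ok
  c4: data parity 1, sent cp 0 → mismatch
Exactly one row (r1) and one column (c4) fail → the flipped bit is at their intersection.

row 1, column 4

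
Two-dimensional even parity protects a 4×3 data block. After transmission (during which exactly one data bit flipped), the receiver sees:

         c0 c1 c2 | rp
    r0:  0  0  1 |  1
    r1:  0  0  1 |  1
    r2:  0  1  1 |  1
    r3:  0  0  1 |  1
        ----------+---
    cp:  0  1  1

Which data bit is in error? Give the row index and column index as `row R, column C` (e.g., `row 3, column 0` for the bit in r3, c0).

Recompute each row's even parity and compare to rp:
  r0: data parity 1, sent rp 1 → ok
  r1: data parity 1, sent rp 1 → ok
  r2: data parity 0, sent rp 1 → mismatch
  r3: data parity 1, sent rp 1 → ok
Recompute each column's even parity and compare to cp:
  c0: data parity 0, sent cp 0 → ok
  c1: data parity 1, sent cp 1 → ok
  c2: data parity 0, sent cp 1 → mismatch
Exactly one row (r2) and one column (c2) fail → the flipped bit is at their intersection.

row 2, column 2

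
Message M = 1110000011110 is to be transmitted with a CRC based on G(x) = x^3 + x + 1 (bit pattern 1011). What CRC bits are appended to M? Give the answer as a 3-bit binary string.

011

Append 3 zeros: 1110000011110000. Divide by 1011 (XOR where the leading bit is 1):
  pos 0: 1110 XOR 1011 = 0101
  pos 1: 1010 XOR 1011 = 0001
  pos 4: 1000 XOR 1011 = 0011
  pos 6: 1111 XOR 1011 = 0100
  pos 7: 1001 XOR 1011 = 0010
  pos 9: 1010 XOR 1011 = 0001
  pos 12: 1000 XOR 1011 = 0011
Remainder (last 3 bits) = 011. This is the CRC / FCS.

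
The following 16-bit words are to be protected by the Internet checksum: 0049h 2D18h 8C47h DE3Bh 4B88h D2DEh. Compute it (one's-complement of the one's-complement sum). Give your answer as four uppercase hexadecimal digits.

One's-complement addition (fold any carry out of bit 15 back into bit 0):
  0x0049 + 0x2D18 = 0x02D61
  0x2D61 + 0x8C47 = 0x0B9A8
  0xB9A8 + 0xDE3B = 0x197E3 → wrap carry → 0x97E4
  0x97E4 + 0x4B88 = 0x0E36C
  0xE36C + 0xD2DE = 0x1B64A → wrap carry → 0xB64B
One's-complement sum = 0xB64B.
Checksum = ~0xB64B & 0xFFFF = 0x49B4.

49B4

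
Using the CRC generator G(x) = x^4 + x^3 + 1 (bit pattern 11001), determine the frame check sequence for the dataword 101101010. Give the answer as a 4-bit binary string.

Append 4 zeros: 1011010100000. Divide by 11001 (XOR where the leading bit is 1):
  pos 0: 10110 XOR 11001 = 01111
  pos 1: 11111 XOR 11001 = 00110
  pos 3: 11001 XOR 11001 = 00000
Remainder (last 4 bits) = 0000. This is the CRC / FCS.

0000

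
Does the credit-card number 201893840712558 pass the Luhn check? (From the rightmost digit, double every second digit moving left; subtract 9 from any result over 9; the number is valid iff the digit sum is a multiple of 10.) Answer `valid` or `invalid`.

From the right, keep odd positions and double even positions (subtract 9 from any doubled value over 9):
  doubled (positions 2,4,...): 1 4 5 8 6 7 0 → sum 31
  kept (positions 1,3,...): 8 5 1 0 8 9 1 2 → sum 34
Total = 65.
65 mod 10 = 5, so the number is invalid.

invalid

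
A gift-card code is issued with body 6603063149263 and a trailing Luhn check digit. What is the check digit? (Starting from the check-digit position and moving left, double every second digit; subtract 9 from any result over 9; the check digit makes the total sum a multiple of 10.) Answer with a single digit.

2

Partial digits right→left: 3 6 2 9 4 1 3 6 0 3 0 6 6
Double every second digit counting from the check-digit position (so the 1st, 3rd, 5th, ... of the partial from the right).
  doubled (with −9 where >9): 6 4 8 6 0 0 3 → sum 27
  kept as-is: 6 9 1 6 3 6 → sum 31
Total = 27 + 31 = 58.
Check digit = (10 − (58 mod 10)) mod 10 = 2.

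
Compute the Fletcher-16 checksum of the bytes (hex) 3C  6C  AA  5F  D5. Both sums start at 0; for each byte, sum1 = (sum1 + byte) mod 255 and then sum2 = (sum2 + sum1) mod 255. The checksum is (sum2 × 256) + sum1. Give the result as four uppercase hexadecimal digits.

7388

Running sums (mod 255):
  after byte 0 (3C): sum1=60, sum2=60
  after byte 1 (6C): sum1=168, sum2=228
  after byte 2 (AA): sum1=83, sum2=56
  after byte 3 (5F): sum1=178, sum2=234
  after byte 4 (D5): sum1=136, sum2=115
Checksum = sum2·256 + sum1 = 115·256 + 136 = 29576 = 0x7388.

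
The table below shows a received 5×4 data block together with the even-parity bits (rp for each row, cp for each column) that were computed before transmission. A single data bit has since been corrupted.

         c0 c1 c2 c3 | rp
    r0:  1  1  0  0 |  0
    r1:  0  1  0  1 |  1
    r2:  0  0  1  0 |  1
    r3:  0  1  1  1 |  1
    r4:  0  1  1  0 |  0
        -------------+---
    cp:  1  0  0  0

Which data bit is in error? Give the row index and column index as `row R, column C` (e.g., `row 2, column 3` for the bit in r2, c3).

row 1, column 2

Recompute each row's even parity and compare to rp:
  r0: data parity 0, sent rp 0 → ok
  r1: data parity 0, sent rp 1 → mismatch
  r2: data parity 1, sent rp 1 → ok
  r3: data parity 1, sent rp 1 → ok
  r4: data parity 0, sent rp 0 → ok
Recompute each column's even parity and compare to cp:
  c0: data parity 1, sent cp 1 → ok
  c1: data parity 0, sent cp 0 → ok
  c2: data parity 1, sent cp 0 → mismatch
  c3: data parity 0, sent cp 0 → ok
Exactly one row (r1) and one column (c2) fail → the flipped bit is at their intersection.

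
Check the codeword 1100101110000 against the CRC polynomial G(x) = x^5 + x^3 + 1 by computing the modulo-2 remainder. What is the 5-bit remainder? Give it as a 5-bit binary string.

Modulo-2 division of 1100101110000 by 101001:
  pos 0: 110010 XOR 101001 = 011011
  pos 1: 110111 XOR 101001 = 011110
  pos 2: 111101 XOR 101001 = 010100
  pos 3: 101001 XOR 101001 = 000000
Remainder = 00000 (zero — the frame passes the CRC check).

00000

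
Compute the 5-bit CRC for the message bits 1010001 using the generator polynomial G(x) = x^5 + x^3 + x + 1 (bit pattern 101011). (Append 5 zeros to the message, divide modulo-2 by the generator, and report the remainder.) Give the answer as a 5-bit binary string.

11010

Append 5 zeros: 101000100000. Divide by 101011 (XOR where the leading bit is 1):
  pos 0: 101000 XOR 101011 = 000011
  pos 4: 111000 XOR 101011 = 010011
  pos 5: 100110 XOR 101011 = 001101
Remainder (last 5 bits) = 11010. This is the CRC / FCS.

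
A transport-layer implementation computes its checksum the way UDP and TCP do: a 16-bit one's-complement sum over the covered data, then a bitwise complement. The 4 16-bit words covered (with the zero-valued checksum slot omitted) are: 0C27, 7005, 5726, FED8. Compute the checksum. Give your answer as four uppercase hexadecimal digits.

2DD4

One's-complement addition (fold any carry out of bit 15 back into bit 0):
  0x0C27 + 0x7005 = 0x07C2C
  0x7C2C + 0x5726 = 0x0D352
  0xD352 + 0xFED8 = 0x1D22A → wrap carry → 0xD22B
One's-complement sum = 0xD22B.
Checksum = ~0xD22B & 0xFFFF = 0x2DD4.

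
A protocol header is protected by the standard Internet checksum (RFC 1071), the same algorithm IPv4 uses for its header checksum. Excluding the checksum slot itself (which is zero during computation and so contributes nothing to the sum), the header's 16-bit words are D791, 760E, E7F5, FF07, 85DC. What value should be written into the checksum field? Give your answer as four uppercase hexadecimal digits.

4585

One's-complement addition (fold any carry out of bit 15 back into bit 0):
  0xD791 + 0x760E = 0x14D9F → wrap carry → 0x4DA0
  0x4DA0 + 0xE7F5 = 0x13595 → wrap carry → 0x3596
  0x3596 + 0xFF07 = 0x1349D → wrap carry → 0x349E
  0x349E + 0x85DC = 0x0BA7A
One's-complement sum = 0xBA7A.
Checksum = ~0xBA7A & 0xFFFF = 0x4585.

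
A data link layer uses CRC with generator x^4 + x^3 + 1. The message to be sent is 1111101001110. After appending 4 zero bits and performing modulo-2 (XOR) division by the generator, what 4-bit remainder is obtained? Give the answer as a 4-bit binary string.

0011

Append 4 zeros: 11111010011100000. Divide by 11001 (XOR where the leading bit is 1):
  pos 0: 11111 XOR 11001 = 00110
  pos 2: 11001 XOR 11001 = 00000
  pos 9: 11100 XOR 11001 = 00101
  pos 11: 10100 XOR 11001 = 01101
  pos 12: 11010 XOR 11001 = 00011
Remainder (last 4 bits) = 0011. This is the CRC / FCS.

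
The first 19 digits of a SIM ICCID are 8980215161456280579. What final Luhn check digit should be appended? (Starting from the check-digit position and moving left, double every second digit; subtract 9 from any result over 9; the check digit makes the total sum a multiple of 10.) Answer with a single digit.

4

Partial digits right→left: 9 7 5 0 8 2 6 5 4 1 6 1 5 1 2 0 8 9 8
Double every second digit counting from the check-digit position (so the 1st, 3rd, 5th, ... of the partial from the right).
  doubled (with −9 where >9): 9 1 7 3 8 3 1 4 7 7 → sum 50
  kept as-is: 7 0 2 5 1 1 1 0 9 → sum 26
Total = 50 + 26 = 76.
Check digit = (10 − (76 mod 10)) mod 10 = 4.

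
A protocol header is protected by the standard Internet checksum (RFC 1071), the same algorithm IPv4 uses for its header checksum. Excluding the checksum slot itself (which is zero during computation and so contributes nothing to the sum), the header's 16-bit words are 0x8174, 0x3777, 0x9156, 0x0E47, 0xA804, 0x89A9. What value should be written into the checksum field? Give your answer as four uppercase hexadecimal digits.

One's-complement addition (fold any carry out of bit 15 back into bit 0):
  0x8174 + 0x3777 = 0x0B8EB
  0xB8EB + 0x9156 = 0x14A41 → wrap carry → 0x4A42
  0x4A42 + 0x0E47 = 0x05889
  0x5889 + 0xA804 = 0x1008D → wrap carry → 0x008E
  0x008E + 0x89A9 = 0x08A37
One's-complement sum = 0x8A37.
Checksum = ~0x8A37 & 0xFFFF = 0x75C8.

75C8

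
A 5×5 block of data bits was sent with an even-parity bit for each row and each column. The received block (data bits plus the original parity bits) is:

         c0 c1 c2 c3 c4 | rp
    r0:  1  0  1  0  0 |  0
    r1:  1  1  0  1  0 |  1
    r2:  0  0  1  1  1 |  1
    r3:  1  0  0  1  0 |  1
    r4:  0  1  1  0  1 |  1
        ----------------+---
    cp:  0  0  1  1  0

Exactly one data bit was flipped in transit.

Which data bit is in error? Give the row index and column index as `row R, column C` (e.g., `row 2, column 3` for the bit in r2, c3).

row 3, column 0

Recompute each row's even parity and compare to rp:
  r0: data parity 0, sent rp 0 → ok
  r1: data parity 1, sent rp 1 → ok
  r2: data parity 1, sent rp 1 → ok
  r3: data parity 0, sent rp 1 → mismatch
  r4: data parity 1, sent rp 1 → ok
Recompute each column's even parity and compare to cp:
  c0: data parity 1, sent cp 0 → mismatch
  c1: data parity 0, sent cp 0 → ok
  c2: data parity 1, sent cp 1 → ok
  c3: data parity 1, sent cp 1 → ok
  c4: data parity 0, sent cp 0 → ok
Exactly one row (r3) and one column (c0) fail → the flipped bit is at their intersection.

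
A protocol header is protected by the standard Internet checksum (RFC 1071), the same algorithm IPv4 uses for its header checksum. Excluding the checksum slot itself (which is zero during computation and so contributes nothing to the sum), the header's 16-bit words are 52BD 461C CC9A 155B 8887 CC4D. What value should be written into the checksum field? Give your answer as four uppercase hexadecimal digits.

305B

One's-complement addition (fold any carry out of bit 15 back into bit 0):
  0x52BD + 0x461C = 0x098D9
  0x98D9 + 0xCC9A = 0x16573 → wrap carry → 0x6574
  0x6574 + 0x155B = 0x07ACF
  0x7ACF + 0x8887 = 0x10356 → wrap carry → 0x0357
  0x0357 + 0xCC4D = 0x0CFA4
One's-complement sum = 0xCFA4.
Checksum = ~0xCFA4 & 0xFFFF = 0x305B.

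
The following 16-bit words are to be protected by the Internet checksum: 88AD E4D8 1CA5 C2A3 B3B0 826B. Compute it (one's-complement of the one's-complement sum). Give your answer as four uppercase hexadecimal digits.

One's-complement addition (fold any carry out of bit 15 back into bit 0):
  0x88AD + 0xE4D8 = 0x16D85 → wrap carry → 0x6D86
  0x6D86 + 0x1CA5 = 0x08A2B
  0x8A2B + 0xC2A3 = 0x14CCE → wrap carry → 0x4CCF
  0x4CCF + 0xB3B0 = 0x1007F → wrap carry → 0x0080
  0x0080 + 0x826B = 0x082EB
One's-complement sum = 0x82EB.
Checksum = ~0x82EB & 0xFFFF = 0x7D14.

7D14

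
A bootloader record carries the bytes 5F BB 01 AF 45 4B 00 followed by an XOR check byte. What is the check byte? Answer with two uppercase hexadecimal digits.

44

XOR the bytes together:
  start with 0x5F
  0x5F ⊕ 0xBB = 0xE4
  0xE4 ⊕ 0x01 = 0xE5
  0xE5 ⊕ 0xAF = 0x4A
  0x4A ⊕ 0x45 = 0x0F
  0x0F ⊕ 0x4B = 0x44
  0x44 ⊕ 0x00 = 0x44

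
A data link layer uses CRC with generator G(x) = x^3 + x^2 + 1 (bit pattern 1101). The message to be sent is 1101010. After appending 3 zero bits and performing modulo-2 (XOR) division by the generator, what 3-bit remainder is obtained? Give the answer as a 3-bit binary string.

Append 3 zeros: 1101010000. Divide by 1101 (XOR where the leading bit is 1):
  pos 0: 1101 XOR 1101 = 0000
  pos 5: 1000 XOR 1101 = 0101
  pos 6: 1010 XOR 1101 = 0111
Remainder (last 3 bits) = 111. This is the CRC / FCS.

111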